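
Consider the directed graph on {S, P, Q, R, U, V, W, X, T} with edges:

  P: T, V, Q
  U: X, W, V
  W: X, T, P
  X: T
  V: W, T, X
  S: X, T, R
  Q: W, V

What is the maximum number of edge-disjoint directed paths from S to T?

Assign every edge capacity 1; by Menger, the answer equals the max flow.
Path S→T (+1); total 1.
Path S→X→T (+1); total 2.
No residual S→T path; max flow = 2.
Certifying cut of size 2: {S→T, S→X}.

2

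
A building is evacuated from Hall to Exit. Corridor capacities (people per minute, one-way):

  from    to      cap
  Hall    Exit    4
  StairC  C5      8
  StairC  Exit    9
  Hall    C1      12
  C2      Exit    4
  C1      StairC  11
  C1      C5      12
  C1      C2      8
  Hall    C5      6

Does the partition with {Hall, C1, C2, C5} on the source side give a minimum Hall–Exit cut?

Given cut capacity: 4 + 11 + 4 = 19.
Augment Hall→Exit: bottleneck 4, flow now 4.
Augment Hall→C1→C2→Exit: bottleneck 4, flow now 8.
Augment Hall→C1→StairC→Exit: bottleneck 8, flow now 16.
No augmenting path remains; maximum flow = 16.
In the residual graph, reachable from Hall: {Hall, C5}.
Min-cut edges: Hall→C1 (12), Hall→Exit (4); capacity 12 + 4 = 16.
Cut capacity 19 exceeds the max flow 16, so it is not minimum.

No — its capacity is 19, but the minimum cut has capacity 16.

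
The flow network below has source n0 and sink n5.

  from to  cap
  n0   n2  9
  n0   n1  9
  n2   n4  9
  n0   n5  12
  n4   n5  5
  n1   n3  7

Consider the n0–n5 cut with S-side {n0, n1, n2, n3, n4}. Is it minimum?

Yes — it is a minimum cut (capacity 17).

Given cut capacity: 12 + 5 = 17.
Augment n0→n5: bottleneck 12, flow now 12.
Augment n0→n2→n4→n5: bottleneck 5, flow now 17.
No augmenting path remains; maximum flow = 17.
Cut capacity 17 equals the max flow, so it is a minimum cut.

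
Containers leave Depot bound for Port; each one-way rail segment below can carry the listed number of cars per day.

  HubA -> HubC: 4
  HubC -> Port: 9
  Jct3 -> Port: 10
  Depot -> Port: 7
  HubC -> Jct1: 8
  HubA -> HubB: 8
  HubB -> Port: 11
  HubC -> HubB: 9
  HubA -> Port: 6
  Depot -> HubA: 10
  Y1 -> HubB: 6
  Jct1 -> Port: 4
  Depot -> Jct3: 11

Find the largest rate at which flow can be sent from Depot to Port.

Augment Depot→Port: bottleneck 7, flow now 7.
Augment Depot→HubA→Port: bottleneck 6, flow now 13.
Augment Depot→Jct3→Port: bottleneck 10, flow now 23.
Augment Depot→HubA→HubC→Port: bottleneck 4, flow now 27.
No augmenting path remains; maximum flow = 27.
In the residual graph, reachable from Depot: {Depot, Jct3}.
Min-cut edges: Depot→HubA (10), Depot→Port (7), Jct3→Port (10); capacity 10 + 7 + 10 = 27.
This cut is saturated, so no flow can exceed 27.

27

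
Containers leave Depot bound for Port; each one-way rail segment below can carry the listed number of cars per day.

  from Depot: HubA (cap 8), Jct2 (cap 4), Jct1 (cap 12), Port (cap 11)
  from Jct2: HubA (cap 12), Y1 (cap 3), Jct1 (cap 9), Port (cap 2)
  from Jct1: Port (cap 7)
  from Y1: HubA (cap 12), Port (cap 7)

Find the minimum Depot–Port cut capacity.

22

Augment Depot→Port: bottleneck 11, flow now 11.
Augment Depot→Jct2→Port: bottleneck 2, flow now 13.
Augment Depot→Jct1→Port: bottleneck 7, flow now 20.
Augment Depot→Jct2→Y1→Port: bottleneck 2, flow now 22.
No augmenting path remains; maximum flow = 22.
By max-flow min-cut, the minimum cut capacity equals the max flow.
In the residual graph, reachable from Depot: {Depot, Jct1, HubA}.
Min-cut edges: Depot→Jct2 (4), Depot→Port (11), Jct1→Port (7); capacity 4 + 11 + 7 = 22.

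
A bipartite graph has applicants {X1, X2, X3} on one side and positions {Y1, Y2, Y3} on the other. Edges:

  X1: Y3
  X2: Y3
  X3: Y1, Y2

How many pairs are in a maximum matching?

Unit-capacity flow: source→left, listed edges, right→sink; max matching = max flow.
Augmenting path X1→Y3 (+1); matched 1.
Augmenting path X3→Y1 (+1); matched 2.
No augmenting path remains; maximum matching = 2.
König certificate: {X3, Y3} is a vertex cover of size 2 (every listed pair touches it), so no matching can be larger.

2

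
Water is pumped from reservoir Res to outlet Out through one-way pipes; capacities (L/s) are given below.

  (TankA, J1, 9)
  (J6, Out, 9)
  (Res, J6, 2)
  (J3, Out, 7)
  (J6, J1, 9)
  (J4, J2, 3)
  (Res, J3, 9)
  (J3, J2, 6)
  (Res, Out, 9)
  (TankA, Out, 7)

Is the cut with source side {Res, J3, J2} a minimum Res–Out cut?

Yes — it is a minimum cut (capacity 18).

Given cut capacity: 2 + 9 + 7 = 18.
Augment Res→Out: bottleneck 9, flow now 9.
Augment Res→J3→Out: bottleneck 7, flow now 16.
Augment Res→J6→Out: bottleneck 2, flow now 18.
No augmenting path remains; maximum flow = 18.
Cut capacity 18 equals the max flow, so it is a minimum cut.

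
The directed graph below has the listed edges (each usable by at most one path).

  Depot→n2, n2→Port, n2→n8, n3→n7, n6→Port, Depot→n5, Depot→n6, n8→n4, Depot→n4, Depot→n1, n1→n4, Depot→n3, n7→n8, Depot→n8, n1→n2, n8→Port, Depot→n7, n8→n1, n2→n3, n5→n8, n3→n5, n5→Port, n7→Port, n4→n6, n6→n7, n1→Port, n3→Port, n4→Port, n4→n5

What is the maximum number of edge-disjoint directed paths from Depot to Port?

Assign every edge capacity 1; by Menger, the answer equals the max flow.
Path Depot→n1→Port (+1); total 1.
Path Depot→n2→Port (+1); total 2.
Path Depot→n3→Port (+1); total 3.
Path Depot→n4→Port (+1); total 4.
Path Depot→n5→Port (+1); total 5.
Path Depot→n6→Port (+1); total 6.
Path Depot→n7→Port (+1); total 7.
Path Depot→n8→Port (+1); total 8.
No residual Depot→Port path; max flow = 8.
Certifying cut of size 8: {Depot→n1, Depot→n2, Depot→n3, Depot→n4, Depot→n5, Depot→n6, Depot→n7, Depot→n8}.

8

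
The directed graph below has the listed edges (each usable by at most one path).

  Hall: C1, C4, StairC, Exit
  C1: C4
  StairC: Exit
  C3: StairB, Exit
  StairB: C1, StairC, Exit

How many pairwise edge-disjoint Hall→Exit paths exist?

2

Assign every edge capacity 1; by Menger, the answer equals the max flow.
Path Hall→Exit (+1); total 1.
Path Hall→StairC→Exit (+1); total 2.
No residual Hall→Exit path; max flow = 2.
Certifying cut of size 2: {Hall→Exit, Hall→StairC}.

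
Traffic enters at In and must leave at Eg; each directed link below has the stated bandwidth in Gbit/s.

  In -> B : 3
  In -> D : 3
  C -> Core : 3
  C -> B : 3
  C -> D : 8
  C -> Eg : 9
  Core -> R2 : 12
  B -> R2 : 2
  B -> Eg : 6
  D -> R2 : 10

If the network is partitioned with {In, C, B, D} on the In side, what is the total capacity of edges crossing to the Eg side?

Edges leaving {In, C, B, D}: C→Core (3), C→Eg (9), B→R2 (2), B→Eg (6), D→R2 (10).
Cut capacity = 3 + 9 + 2 + 6 + 10 = 30.

30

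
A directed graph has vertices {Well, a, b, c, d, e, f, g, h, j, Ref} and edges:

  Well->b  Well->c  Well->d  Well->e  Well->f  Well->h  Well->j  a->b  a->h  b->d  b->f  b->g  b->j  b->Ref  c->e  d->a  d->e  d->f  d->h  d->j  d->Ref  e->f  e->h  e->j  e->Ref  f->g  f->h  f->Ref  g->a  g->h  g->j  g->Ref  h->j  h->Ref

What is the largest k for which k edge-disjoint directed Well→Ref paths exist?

6

Assign every edge capacity 1; by Menger, the answer equals the max flow.
Path Well→b→Ref (+1); total 1.
Path Well→d→Ref (+1); total 2.
Path Well→e→Ref (+1); total 3.
Path Well→f→Ref (+1); total 4.
Path Well→h→Ref (+1); total 5.
Path Well→c→e→f→g→Ref (+1); total 6.
No residual Well→Ref path; max flow = 6.
Certifying cut of size 6: {Well→b, Well→c, Well→d, Well→e, Well→f, Well→h}.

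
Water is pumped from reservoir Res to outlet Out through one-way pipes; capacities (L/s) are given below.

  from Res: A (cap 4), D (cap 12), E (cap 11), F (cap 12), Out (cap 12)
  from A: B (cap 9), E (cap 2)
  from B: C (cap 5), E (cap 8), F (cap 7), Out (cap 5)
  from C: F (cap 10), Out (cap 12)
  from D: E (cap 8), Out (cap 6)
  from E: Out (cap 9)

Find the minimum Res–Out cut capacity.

31

Augment Res→Out: bottleneck 12, flow now 12.
Augment Res→D→Out: bottleneck 6, flow now 18.
Augment Res→E→Out: bottleneck 9, flow now 27.
Augment Res→A→B→Out: bottleneck 4, flow now 31.
No augmenting path remains; maximum flow = 31.
By max-flow min-cut, the minimum cut capacity equals the max flow.
In the residual graph, reachable from Res: {Res, D, E, F}.
Min-cut edges: Res→A (4), Res→Out (12), D→Out (6), E→Out (9); capacity 4 + 12 + 6 + 9 = 31.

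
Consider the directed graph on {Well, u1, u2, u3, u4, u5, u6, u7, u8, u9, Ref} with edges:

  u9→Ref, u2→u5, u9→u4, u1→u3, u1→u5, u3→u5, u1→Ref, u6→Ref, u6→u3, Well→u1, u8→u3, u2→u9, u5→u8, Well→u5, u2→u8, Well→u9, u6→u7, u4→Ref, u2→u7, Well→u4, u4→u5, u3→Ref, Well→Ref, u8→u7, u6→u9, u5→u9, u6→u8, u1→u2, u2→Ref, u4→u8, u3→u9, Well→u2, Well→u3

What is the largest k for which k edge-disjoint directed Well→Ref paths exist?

6

Assign every edge capacity 1; by Menger, the answer equals the max flow.
Path Well→Ref (+1); total 1.
Path Well→u1→Ref (+1); total 2.
Path Well→u2→Ref (+1); total 3.
Path Well→u3→Ref (+1); total 4.
Path Well→u4→Ref (+1); total 5.
Path Well→u9→Ref (+1); total 6.
No residual Well→Ref path; max flow = 6.
Certifying cut of size 6: {Well→Ref, Well→u1, Well→u2, u3→Ref, u4→Ref, u9→Ref}.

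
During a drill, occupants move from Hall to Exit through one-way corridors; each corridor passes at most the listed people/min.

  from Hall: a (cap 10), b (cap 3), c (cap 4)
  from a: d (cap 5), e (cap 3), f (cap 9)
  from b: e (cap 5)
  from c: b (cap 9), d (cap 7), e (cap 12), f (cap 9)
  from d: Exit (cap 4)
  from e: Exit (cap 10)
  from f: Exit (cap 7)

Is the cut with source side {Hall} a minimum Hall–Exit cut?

Yes — it is a minimum cut (capacity 17).

Given cut capacity: 10 + 3 + 4 = 17.
Augment Hall→a→d→Exit: bottleneck 4, flow now 4.
Augment Hall→a→e→Exit: bottleneck 3, flow now 7.
Augment Hall→a→f→Exit: bottleneck 3, flow now 10.
Augment Hall→b→e→Exit: bottleneck 3, flow now 13.
Augment Hall→c→e→Exit: bottleneck 4, flow now 17.
No augmenting path remains; maximum flow = 17.
Cut capacity 17 equals the max flow, so it is a minimum cut.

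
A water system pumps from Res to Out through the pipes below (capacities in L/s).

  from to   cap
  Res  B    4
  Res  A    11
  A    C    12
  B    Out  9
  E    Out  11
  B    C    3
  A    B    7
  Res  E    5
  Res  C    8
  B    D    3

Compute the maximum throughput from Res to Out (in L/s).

14

Augment Res→B→Out: bottleneck 4, flow now 4.
Augment Res→E→Out: bottleneck 5, flow now 9.
Augment Res→A→B→Out: bottleneck 5, flow now 14.
No augmenting path remains; maximum flow = 14.
In the residual graph, reachable from Res: {Res, A, B, C, D}.
Min-cut edges: Res→E (5), B→Out (9); capacity 5 + 9 = 14.
This cut is saturated, so no flow can exceed 14.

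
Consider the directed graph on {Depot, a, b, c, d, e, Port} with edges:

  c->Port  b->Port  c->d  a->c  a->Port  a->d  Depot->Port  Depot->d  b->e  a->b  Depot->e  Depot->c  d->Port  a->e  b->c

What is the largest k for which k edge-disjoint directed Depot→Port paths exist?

3

Assign every edge capacity 1; by Menger, the answer equals the max flow.
Path Depot→Port (+1); total 1.
Path Depot→c→Port (+1); total 2.
Path Depot→d→Port (+1); total 3.
No residual Depot→Port path; max flow = 3.
Certifying cut of size 3: {Depot→Port, Depot→c, Depot→d}.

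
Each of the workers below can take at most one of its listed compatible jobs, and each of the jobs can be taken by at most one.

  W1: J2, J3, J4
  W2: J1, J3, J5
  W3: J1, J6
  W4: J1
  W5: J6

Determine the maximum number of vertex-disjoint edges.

4

Unit-capacity flow: source→left, listed edges, right→sink; max matching = max flow.
Augmenting path W1→J2 (+1); matched 1.
Augmenting path W2→J1 (+1); matched 2.
Augmenting path W3→J6 (+1); matched 3.
Augmenting path W4→J1→W2→J3 (+1); matched 4.
No augmenting path remains; maximum matching = 4.
König certificate: {W1, W2, J1, J6} is a vertex cover of size 4 (every listed pair touches it), so no matching can be larger.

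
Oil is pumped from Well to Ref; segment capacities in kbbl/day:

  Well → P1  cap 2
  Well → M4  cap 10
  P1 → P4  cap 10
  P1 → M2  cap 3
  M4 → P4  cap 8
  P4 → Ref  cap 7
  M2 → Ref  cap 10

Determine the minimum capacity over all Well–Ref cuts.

Augment Well→P1→P4→Ref: bottleneck 2, flow now 2.
Augment Well→M4→P4→Ref: bottleneck 5, flow now 7.
Augment Well→M4→P4→P1→M2→Ref: bottleneck 2, flow now 9. (uses reverse residual edge)
No augmenting path remains; maximum flow = 9.
By max-flow min-cut, the minimum cut capacity equals the max flow.
In the residual graph, reachable from Well: {Well, M4, P4}.
Min-cut edges: Well→P1 (2), P4→Ref (7); capacity 2 + 7 = 9.

9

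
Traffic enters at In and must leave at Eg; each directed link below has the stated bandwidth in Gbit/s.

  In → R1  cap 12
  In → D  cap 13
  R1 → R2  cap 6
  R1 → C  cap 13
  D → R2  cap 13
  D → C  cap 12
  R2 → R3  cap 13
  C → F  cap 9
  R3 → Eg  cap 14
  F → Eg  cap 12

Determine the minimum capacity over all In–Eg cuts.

Augment In→R1→R2→R3→Eg: bottleneck 6, flow now 6.
Augment In→R1→C→F→Eg: bottleneck 6, flow now 12.
Augment In→D→R2→R3→Eg: bottleneck 7, flow now 19.
Augment In→D→C→F→Eg: bottleneck 3, flow now 22.
No augmenting path remains; maximum flow = 22.
By max-flow min-cut, the minimum cut capacity equals the max flow.
In the residual graph, reachable from In: {In, R1, D, R2, C}.
Min-cut edges: R2→R3 (13), C→F (9); capacity 13 + 9 = 22.

22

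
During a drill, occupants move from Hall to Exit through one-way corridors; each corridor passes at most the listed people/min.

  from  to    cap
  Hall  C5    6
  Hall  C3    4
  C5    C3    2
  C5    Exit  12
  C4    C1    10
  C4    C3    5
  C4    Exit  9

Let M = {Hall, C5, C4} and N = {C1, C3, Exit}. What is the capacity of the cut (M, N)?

42

Edges leaving {Hall, C5, C4}: Hall→C3 (4), C5→C3 (2), C5→Exit (12), C4→C1 (10), C4→C3 (5), C4→Exit (9).
Cut capacity = 4 + 2 + 12 + 10 + 5 + 9 = 42.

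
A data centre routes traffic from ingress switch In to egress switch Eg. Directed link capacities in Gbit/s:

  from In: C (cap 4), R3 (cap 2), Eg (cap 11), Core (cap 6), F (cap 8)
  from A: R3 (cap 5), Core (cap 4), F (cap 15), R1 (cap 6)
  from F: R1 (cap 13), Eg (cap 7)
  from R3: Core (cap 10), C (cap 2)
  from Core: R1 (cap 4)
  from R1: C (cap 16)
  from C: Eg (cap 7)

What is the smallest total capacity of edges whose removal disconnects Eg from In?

Augment In→Eg: bottleneck 11, flow now 11.
Augment In→F→Eg: bottleneck 7, flow now 18.
Augment In→C→Eg: bottleneck 4, flow now 22.
Augment In→R3→C→Eg: bottleneck 2, flow now 24.
Augment In→F→R1→C→Eg: bottleneck 1, flow now 25.
No augmenting path remains; maximum flow = 25.
By max-flow min-cut, the minimum cut capacity equals the max flow.
In the residual graph, reachable from In: {In, F, R3, Core, R1, C}.
Min-cut edges: In→Eg (11), F→Eg (7), C→Eg (7); capacity 11 + 7 + 7 = 25.

25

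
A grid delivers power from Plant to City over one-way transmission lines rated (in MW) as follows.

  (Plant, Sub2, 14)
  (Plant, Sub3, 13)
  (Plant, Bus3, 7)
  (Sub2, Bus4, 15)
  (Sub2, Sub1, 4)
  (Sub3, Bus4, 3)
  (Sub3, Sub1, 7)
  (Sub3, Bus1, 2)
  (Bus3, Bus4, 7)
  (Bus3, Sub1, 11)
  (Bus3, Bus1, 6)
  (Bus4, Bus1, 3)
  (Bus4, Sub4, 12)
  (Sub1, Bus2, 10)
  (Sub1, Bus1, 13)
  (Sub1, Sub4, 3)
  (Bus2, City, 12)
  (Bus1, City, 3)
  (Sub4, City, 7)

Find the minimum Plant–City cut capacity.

20

Augment Plant→Sub3→Bus1→City: bottleneck 2, flow now 2.
Augment Plant→Bus3→Bus1→City: bottleneck 1, flow now 3.
Augment Plant→Sub2→Bus4→Sub4→City: bottleneck 7, flow now 10.
Augment Plant→Sub2→Sub1→Bus2→City: bottleneck 4, flow now 14.
Augment Plant→Sub3→Sub1→Bus2→City: bottleneck 6, flow now 20.
No augmenting path remains; maximum flow = 20.
By max-flow min-cut, the minimum cut capacity equals the max flow.
In the residual graph, reachable from Plant: {Plant, Sub2, Sub3, Bus3, Bus4, Sub1, Bus1, Sub4}.
Min-cut edges: Sub1→Bus2 (10), Bus1→City (3), Sub4→City (7); capacity 10 + 3 + 7 = 20.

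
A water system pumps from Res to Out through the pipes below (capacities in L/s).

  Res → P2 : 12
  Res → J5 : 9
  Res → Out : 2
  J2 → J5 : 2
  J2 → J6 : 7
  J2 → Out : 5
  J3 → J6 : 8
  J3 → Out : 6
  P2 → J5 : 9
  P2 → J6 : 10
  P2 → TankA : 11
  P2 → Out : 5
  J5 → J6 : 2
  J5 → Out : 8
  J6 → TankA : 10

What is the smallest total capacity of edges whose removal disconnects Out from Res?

15

Augment Res→Out: bottleneck 2, flow now 2.
Augment Res→P2→Out: bottleneck 5, flow now 7.
Augment Res→J5→Out: bottleneck 8, flow now 15.
No augmenting path remains; maximum flow = 15.
By max-flow min-cut, the minimum cut capacity equals the max flow.
In the residual graph, reachable from Res: {Res, P2, J5, J6, TankA}.
Min-cut edges: Res→Out (2), P2→Out (5), J5→Out (8); capacity 2 + 5 + 8 = 15.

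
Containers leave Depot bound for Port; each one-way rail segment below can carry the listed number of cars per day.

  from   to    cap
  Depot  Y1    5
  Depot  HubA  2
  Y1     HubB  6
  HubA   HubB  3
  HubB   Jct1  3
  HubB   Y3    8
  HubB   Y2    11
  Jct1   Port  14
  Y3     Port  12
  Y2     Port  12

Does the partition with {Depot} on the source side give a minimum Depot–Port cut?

Yes — it is a minimum cut (capacity 7).

Given cut capacity: 5 + 2 = 7.
Augment Depot→Y1→HubB→Jct1→Port: bottleneck 3, flow now 3.
Augment Depot→Y1→HubB→Y3→Port: bottleneck 2, flow now 5.
Augment Depot→HubA→HubB→Y3→Port: bottleneck 2, flow now 7.
No augmenting path remains; maximum flow = 7.
Cut capacity 7 equals the max flow, so it is a minimum cut.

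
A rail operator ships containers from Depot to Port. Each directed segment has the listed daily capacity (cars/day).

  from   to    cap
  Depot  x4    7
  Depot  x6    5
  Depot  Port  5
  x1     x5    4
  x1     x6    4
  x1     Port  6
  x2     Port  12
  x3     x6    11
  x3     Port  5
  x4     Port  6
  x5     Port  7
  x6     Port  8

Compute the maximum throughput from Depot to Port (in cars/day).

16

Augment Depot→Port: bottleneck 5, flow now 5.
Augment Depot→x4→Port: bottleneck 6, flow now 11.
Augment Depot→x6→Port: bottleneck 5, flow now 16.
No augmenting path remains; maximum flow = 16.
In the residual graph, reachable from Depot: {Depot, x4}.
Min-cut edges: Depot→x6 (5), Depot→Port (5), x4→Port (6); capacity 5 + 5 + 6 = 16.
This cut is saturated, so no flow can exceed 16.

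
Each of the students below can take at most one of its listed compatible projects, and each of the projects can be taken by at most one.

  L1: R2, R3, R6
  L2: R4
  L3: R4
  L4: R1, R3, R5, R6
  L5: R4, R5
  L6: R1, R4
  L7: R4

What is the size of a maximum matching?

5

Unit-capacity flow: source→left, listed edges, right→sink; max matching = max flow.
Augmenting path L1→R2 (+1); matched 1.
Augmenting path L2→R4 (+1); matched 2.
Augmenting path L4→R1 (+1); matched 3.
Augmenting path L5→R5 (+1); matched 4.
Augmenting path L6→R1→L4→R3 (+1); matched 5.
No augmenting path remains; maximum matching = 5.
König certificate: {L1, L4, L5, L6, R4} is a vertex cover of size 5 (every listed pair touches it), so no matching can be larger.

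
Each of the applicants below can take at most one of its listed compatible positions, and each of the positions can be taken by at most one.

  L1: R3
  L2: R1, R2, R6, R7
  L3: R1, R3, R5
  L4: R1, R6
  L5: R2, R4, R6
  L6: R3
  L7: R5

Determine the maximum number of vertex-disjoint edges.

6

Unit-capacity flow: source→left, listed edges, right→sink; max matching = max flow.
Augmenting path L1→R3 (+1); matched 1.
Augmenting path L2→R1 (+1); matched 2.
Augmenting path L3→R5 (+1); matched 3.
Augmenting path L4→R6 (+1); matched 4.
Augmenting path L5→R2 (+1); matched 5.
Augmenting path L7→R5→L3→R1→L2→R7 (+1); matched 6.
No augmenting path remains; maximum matching = 6.
König certificate: {L2, L3, L4, L5, L7, R3} is a vertex cover of size 6 (every listed pair touches it), so no matching can be larger.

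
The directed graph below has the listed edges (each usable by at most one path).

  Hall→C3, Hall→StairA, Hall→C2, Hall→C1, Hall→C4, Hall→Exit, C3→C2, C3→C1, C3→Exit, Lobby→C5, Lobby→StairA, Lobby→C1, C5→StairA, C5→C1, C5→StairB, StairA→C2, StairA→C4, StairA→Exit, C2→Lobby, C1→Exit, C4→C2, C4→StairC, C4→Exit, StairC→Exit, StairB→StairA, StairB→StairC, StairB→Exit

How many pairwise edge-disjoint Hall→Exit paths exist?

6

Assign every edge capacity 1; by Menger, the answer equals the max flow.
Path Hall→Exit (+1); total 1.
Path Hall→C3→Exit (+1); total 2.
Path Hall→StairA→Exit (+1); total 3.
Path Hall→C1→Exit (+1); total 4.
Path Hall→C4→Exit (+1); total 5.
Path Hall→C2→Lobby→C5→StairB→Exit (+1); total 6.
No residual Hall→Exit path; max flow = 6.
Certifying cut of size 6: {Hall→C1, Hall→C2, Hall→C3, Hall→C4, Hall→Exit, Hall→StairA}.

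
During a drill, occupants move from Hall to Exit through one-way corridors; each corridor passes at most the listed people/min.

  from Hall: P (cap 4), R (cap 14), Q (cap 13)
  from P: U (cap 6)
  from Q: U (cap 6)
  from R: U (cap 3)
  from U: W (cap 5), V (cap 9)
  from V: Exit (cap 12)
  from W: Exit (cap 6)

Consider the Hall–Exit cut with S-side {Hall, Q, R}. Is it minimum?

Yes — it is a minimum cut (capacity 13).

Given cut capacity: 4 + 6 + 3 = 13.
Augment Hall→P→U→V→Exit: bottleneck 4, flow now 4.
Augment Hall→Q→U→V→Exit: bottleneck 5, flow now 9.
Augment Hall→Q→U→W→Exit: bottleneck 1, flow now 10.
Augment Hall→R→U→W→Exit: bottleneck 3, flow now 13.
No augmenting path remains; maximum flow = 13.
Cut capacity 13 equals the max flow, so it is a minimum cut.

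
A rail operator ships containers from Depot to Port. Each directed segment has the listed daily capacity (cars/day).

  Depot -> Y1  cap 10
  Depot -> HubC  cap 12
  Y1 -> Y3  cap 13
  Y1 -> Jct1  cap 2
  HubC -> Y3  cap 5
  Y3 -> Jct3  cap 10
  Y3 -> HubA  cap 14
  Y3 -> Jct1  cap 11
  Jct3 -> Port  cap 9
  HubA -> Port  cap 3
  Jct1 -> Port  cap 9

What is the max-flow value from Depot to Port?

15

Augment Depot→Y1→Jct1→Port: bottleneck 2, flow now 2.
Augment Depot→Y1→Y3→Jct3→Port: bottleneck 8, flow now 10.
Augment Depot→HubC→Y3→Jct3→Port: bottleneck 1, flow now 11.
Augment Depot→HubC→Y3→HubA→Port: bottleneck 3, flow now 14.
Augment Depot→HubC→Y3→Jct1→Port: bottleneck 1, flow now 15.
No augmenting path remains; maximum flow = 15.
In the residual graph, reachable from Depot: {Depot, HubC}.
Min-cut edges: Depot→Y1 (10), HubC→Y3 (5); capacity 10 + 5 = 15.
This cut is saturated, so no flow can exceed 15.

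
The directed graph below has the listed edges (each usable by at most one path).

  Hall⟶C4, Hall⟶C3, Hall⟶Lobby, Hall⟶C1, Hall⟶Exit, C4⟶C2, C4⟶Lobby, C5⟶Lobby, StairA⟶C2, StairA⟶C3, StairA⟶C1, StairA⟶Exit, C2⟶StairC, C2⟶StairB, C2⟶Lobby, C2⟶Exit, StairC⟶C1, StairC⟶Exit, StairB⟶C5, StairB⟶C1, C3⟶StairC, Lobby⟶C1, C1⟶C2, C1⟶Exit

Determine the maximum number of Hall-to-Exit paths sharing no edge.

Assign every edge capacity 1; by Menger, the answer equals the max flow.
Path Hall→Exit (+1); total 1.
Path Hall→C1→Exit (+1); total 2.
Path Hall→C4→C2→Exit (+1); total 3.
Path Hall→C3→StairC→Exit (+1); total 4.
No residual Hall→Exit path; max flow = 4.
Certifying cut of size 4: {C1→Exit, C2→Exit, Hall→Exit, StairC→Exit}.

4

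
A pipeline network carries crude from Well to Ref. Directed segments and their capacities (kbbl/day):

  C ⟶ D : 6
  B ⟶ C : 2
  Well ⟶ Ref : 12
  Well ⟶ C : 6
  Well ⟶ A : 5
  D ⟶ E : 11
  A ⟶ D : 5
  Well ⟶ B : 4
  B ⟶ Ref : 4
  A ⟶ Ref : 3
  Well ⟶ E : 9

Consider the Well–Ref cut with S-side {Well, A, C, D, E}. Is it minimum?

Yes — it is a minimum cut (capacity 19).

Given cut capacity: 4 + 12 + 3 = 19.
Augment Well→Ref: bottleneck 12, flow now 12.
Augment Well→A→Ref: bottleneck 3, flow now 15.
Augment Well→B→Ref: bottleneck 4, flow now 19.
No augmenting path remains; maximum flow = 19.
Cut capacity 19 equals the max flow, so it is a minimum cut.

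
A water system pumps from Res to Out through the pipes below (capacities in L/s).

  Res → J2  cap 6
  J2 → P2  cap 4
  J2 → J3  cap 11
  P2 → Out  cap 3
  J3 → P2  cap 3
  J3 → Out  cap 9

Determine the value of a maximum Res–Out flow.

Augment Res→J2→P2→Out: bottleneck 3, flow now 3.
Augment Res→J2→J3→Out: bottleneck 3, flow now 6.
No augmenting path remains; maximum flow = 6.
In the residual graph, reachable from Res: {Res}.
Min-cut edges: Res→J2 (6); capacity 6 = 6.
This cut is saturated, so no flow can exceed 6.

6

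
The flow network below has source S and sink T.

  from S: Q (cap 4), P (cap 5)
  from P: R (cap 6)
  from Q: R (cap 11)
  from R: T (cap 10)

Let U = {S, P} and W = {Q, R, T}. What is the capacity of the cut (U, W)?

Edges leaving {S, P}: S→Q (4), P→R (6).
Cut capacity = 4 + 6 = 10.

10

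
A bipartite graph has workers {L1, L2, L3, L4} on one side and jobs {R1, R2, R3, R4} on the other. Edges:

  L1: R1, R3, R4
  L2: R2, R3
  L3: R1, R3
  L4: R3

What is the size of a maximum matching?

Unit-capacity flow: source→left, listed edges, right→sink; max matching = max flow.
Augmenting path L1→R1 (+1); matched 1.
Augmenting path L2→R2 (+1); matched 2.
Augmenting path L3→R3 (+1); matched 3.
Augmenting path L4→R3→L3→R1→L1→R4 (+1); matched 4.
No augmenting path remains; maximum matching = 4.
König certificate: {L1, L2, L3, L4} is a vertex cover of size 4 (every listed pair touches it), so no matching can be larger.

4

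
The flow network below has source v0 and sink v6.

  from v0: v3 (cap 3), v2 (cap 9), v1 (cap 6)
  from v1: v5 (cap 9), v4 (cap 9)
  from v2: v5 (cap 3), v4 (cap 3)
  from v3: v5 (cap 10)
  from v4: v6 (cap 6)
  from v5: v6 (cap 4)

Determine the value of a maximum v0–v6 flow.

10

Augment v0→v1→v4→v6: bottleneck 6, flow now 6.
Augment v0→v2→v5→v6: bottleneck 3, flow now 9.
Augment v0→v3→v5→v6: bottleneck 1, flow now 10.
No augmenting path remains; maximum flow = 10.
In the residual graph, reachable from v0: {v0, v1, v2, v3, v4, v5}.
Min-cut edges: v4→v6 (6), v5→v6 (4); capacity 6 + 4 = 10.
This cut is saturated, so no flow can exceed 10.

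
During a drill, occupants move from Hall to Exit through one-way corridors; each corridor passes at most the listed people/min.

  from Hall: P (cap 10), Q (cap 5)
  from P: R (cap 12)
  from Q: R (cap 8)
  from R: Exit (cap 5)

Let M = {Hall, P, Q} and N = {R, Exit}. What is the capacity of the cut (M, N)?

Edges leaving {Hall, P, Q}: P→R (12), Q→R (8).
Cut capacity = 12 + 8 = 20.

20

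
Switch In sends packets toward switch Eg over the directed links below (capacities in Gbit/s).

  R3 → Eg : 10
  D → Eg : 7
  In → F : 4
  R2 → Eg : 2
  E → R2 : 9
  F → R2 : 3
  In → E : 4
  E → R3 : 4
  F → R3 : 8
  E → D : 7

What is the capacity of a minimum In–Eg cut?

Augment In→F→R2→Eg: bottleneck 2, flow now 2.
Augment In→F→R3→Eg: bottleneck 2, flow now 4.
Augment In→E→R3→Eg: bottleneck 4, flow now 8.
No augmenting path remains; maximum flow = 8.
By max-flow min-cut, the minimum cut capacity equals the max flow.
In the residual graph, reachable from In: {In}.
Min-cut edges: In→F (4), In→E (4); capacity 4 + 4 = 8.

8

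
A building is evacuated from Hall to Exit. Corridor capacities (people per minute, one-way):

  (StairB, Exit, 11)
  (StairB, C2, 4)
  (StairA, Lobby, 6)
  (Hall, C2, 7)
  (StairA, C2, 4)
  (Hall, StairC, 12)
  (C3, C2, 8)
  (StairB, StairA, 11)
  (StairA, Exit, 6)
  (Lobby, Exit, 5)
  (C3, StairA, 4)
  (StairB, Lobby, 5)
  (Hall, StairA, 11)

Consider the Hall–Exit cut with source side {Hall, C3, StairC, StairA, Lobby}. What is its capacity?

Edges leaving {Hall, C3, StairC, StairA, Lobby}: Hall→C2 (7), C3→C2 (8), StairA→C2 (4), StairA→Exit (6), Lobby→Exit (5).
Cut capacity = 7 + 8 + 4 + 6 + 5 = 30.

30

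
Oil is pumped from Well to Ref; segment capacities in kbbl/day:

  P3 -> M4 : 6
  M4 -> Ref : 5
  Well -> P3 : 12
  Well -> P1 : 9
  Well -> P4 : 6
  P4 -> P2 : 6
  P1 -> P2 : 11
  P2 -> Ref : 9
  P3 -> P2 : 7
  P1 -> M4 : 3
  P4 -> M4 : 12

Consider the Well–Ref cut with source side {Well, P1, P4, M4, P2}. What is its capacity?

Edges leaving {Well, P1, P4, M4, P2}: Well→P3 (12), M4→Ref (5), P2→Ref (9).
Cut capacity = 12 + 5 + 9 = 26.

26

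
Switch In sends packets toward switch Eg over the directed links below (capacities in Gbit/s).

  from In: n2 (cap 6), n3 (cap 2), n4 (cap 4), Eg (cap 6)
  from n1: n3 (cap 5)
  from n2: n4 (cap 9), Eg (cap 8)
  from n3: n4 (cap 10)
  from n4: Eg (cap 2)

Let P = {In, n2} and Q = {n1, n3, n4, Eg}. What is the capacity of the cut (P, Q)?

29

Edges leaving {In, n2}: In→n3 (2), In→n4 (4), In→Eg (6), n2→n4 (9), n2→Eg (8).
Cut capacity = 2 + 4 + 6 + 9 + 8 = 29.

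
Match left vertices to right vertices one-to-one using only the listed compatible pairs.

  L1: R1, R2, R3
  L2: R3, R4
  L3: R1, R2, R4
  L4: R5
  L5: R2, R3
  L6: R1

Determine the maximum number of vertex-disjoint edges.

Unit-capacity flow: source→left, listed edges, right→sink; max matching = max flow.
Augmenting path L1→R1 (+1); matched 1.
Augmenting path L2→R3 (+1); matched 2.
Augmenting path L3→R2 (+1); matched 3.
Augmenting path L4→R5 (+1); matched 4.
Augmenting path L5→R2→L3→R4 (+1); matched 5.
No augmenting path remains; maximum matching = 5.
König certificate: {L4, R1, R2, R3, R4} is a vertex cover of size 5 (every listed pair touches it), so no matching can be larger.

5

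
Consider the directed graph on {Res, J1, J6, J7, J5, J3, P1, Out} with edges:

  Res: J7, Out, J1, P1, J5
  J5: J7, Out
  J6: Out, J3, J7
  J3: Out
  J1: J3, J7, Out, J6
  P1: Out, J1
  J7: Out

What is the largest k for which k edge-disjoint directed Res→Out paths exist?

Assign every edge capacity 1; by Menger, the answer equals the max flow.
Path Res→Out (+1); total 1.
Path Res→J1→Out (+1); total 2.
Path Res→J7→Out (+1); total 3.
Path Res→J5→Out (+1); total 4.
Path Res→P1→Out (+1); total 5.
No residual Res→Out path; max flow = 5.
Certifying cut of size 5: {Res→J1, Res→J5, Res→J7, Res→Out, Res→P1}.

5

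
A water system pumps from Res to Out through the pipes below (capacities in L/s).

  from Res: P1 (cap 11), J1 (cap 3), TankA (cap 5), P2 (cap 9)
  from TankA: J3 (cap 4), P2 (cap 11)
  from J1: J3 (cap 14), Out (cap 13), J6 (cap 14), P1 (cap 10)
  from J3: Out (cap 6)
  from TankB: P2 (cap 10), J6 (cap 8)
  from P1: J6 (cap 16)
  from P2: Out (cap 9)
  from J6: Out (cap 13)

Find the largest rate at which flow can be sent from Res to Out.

Augment Res→J1→Out: bottleneck 3, flow now 3.
Augment Res→P2→Out: bottleneck 9, flow now 12.
Augment Res→TankA→J3→Out: bottleneck 4, flow now 16.
Augment Res→P1→J6→Out: bottleneck 11, flow now 27.
No augmenting path remains; maximum flow = 27.
In the residual graph, reachable from Res: {Res, TankA, P2}.
Min-cut edges: Res→J1 (3), Res→P1 (11), TankA→J3 (4), P2→Out (9); capacity 3 + 11 + 4 + 9 = 27.
This cut is saturated, so no flow can exceed 27.

27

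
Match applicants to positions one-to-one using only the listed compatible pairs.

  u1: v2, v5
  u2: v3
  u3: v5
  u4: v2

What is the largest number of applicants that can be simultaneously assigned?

Unit-capacity flow: source→left, listed edges, right→sink; max matching = max flow.
Augmenting path u1→v2 (+1); matched 1.
Augmenting path u2→v3 (+1); matched 2.
Augmenting path u3→v5 (+1); matched 3.
No augmenting path remains; maximum matching = 3.
König certificate: {u2, v2, v5} is a vertex cover of size 3 (every listed pair touches it), so no matching can be larger.

3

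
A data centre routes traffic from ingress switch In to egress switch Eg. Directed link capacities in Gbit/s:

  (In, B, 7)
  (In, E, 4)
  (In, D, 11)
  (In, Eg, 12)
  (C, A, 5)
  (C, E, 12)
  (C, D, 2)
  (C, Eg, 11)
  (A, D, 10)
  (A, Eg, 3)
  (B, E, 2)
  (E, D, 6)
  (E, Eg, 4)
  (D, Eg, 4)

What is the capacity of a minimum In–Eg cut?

Augment In→Eg: bottleneck 12, flow now 12.
Augment In→E→Eg: bottleneck 4, flow now 16.
Augment In→D→Eg: bottleneck 4, flow now 20.
No augmenting path remains; maximum flow = 20.
By max-flow min-cut, the minimum cut capacity equals the max flow.
In the residual graph, reachable from In: {In, B, E, D}.
Min-cut edges: In→Eg (12), E→Eg (4), D→Eg (4); capacity 12 + 4 + 4 = 20.

20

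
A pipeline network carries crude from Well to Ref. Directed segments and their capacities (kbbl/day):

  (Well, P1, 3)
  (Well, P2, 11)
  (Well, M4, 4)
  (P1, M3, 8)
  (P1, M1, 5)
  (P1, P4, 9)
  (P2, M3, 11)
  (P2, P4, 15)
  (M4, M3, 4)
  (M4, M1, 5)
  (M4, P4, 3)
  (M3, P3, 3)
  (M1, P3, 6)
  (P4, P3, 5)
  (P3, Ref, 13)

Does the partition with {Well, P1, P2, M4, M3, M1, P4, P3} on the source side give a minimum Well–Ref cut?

Yes — it is a minimum cut (capacity 13).

Given cut capacity: 13 = 13.
Augment Well→P1→M3→P3→Ref: bottleneck 3, flow now 3.
Augment Well→P2→P4→P3→Ref: bottleneck 5, flow now 8.
Augment Well→M4→M1→P3→Ref: bottleneck 4, flow now 12.
Augment Well→P2→M3→P1→M1→P3→Ref: bottleneck 1, flow now 13. (uses reverse residual edge)
No augmenting path remains; maximum flow = 13.
Cut capacity 13 equals the max flow, so it is a minimum cut.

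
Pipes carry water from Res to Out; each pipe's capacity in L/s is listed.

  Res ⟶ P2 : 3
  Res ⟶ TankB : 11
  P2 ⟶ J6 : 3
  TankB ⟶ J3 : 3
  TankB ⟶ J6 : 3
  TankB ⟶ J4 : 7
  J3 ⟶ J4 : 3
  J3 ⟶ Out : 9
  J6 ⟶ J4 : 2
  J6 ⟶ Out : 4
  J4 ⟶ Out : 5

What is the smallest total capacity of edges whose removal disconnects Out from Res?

Augment Res→P2→J6→Out: bottleneck 3, flow now 3.
Augment Res→TankB→J3→Out: bottleneck 3, flow now 6.
Augment Res→TankB→J6→Out: bottleneck 1, flow now 7.
Augment Res→TankB→J4→Out: bottleneck 5, flow now 12.
No augmenting path remains; maximum flow = 12.
By max-flow min-cut, the minimum cut capacity equals the max flow.
In the residual graph, reachable from Res: {Res, P2, TankB, J6, J4}.
Min-cut edges: TankB→J3 (3), J6→Out (4), J4→Out (5); capacity 3 + 4 + 5 = 12.

12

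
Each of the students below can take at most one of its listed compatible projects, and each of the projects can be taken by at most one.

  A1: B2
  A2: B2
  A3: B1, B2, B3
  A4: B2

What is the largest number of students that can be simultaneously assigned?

Unit-capacity flow: source→left, listed edges, right→sink; max matching = max flow.
Augmenting path A1→B2 (+1); matched 1.
Augmenting path A3→B1 (+1); matched 2.
No augmenting path remains; maximum matching = 2.
König certificate: {A3, B2} is a vertex cover of size 2 (every listed pair touches it), so no matching can be larger.

2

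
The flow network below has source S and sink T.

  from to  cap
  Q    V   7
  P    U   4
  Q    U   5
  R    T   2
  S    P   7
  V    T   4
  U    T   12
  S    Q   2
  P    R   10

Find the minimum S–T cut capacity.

8

Augment S→P→R→T: bottleneck 2, flow now 2.
Augment S→P→U→T: bottleneck 4, flow now 6.
Augment S→Q→U→T: bottleneck 2, flow now 8.
No augmenting path remains; maximum flow = 8.
By max-flow min-cut, the minimum cut capacity equals the max flow.
In the residual graph, reachable from S: {S, P, R}.
Min-cut edges: S→Q (2), P→U (4), R→T (2); capacity 2 + 4 + 2 = 8.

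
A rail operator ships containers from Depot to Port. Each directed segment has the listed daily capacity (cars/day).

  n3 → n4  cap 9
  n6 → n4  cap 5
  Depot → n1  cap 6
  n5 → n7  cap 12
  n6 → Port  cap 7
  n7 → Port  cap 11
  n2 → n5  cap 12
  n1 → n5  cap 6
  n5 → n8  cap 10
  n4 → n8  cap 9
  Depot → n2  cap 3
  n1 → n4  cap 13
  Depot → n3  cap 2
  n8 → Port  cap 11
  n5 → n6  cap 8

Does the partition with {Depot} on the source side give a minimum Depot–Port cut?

Yes — it is a minimum cut (capacity 11).

Given cut capacity: 6 + 3 + 2 = 11.
Augment Depot→n1→n4→n8→Port: bottleneck 6, flow now 6.
Augment Depot→n2→n5→n6→Port: bottleneck 3, flow now 9.
Augment Depot→n3→n4→n8→Port: bottleneck 2, flow now 11.
No augmenting path remains; maximum flow = 11.
Cut capacity 11 equals the max flow, so it is a minimum cut.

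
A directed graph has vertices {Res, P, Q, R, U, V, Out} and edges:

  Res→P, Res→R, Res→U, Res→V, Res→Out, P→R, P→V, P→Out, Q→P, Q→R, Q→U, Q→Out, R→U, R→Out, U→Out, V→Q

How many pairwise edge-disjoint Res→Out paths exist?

5

Assign every edge capacity 1; by Menger, the answer equals the max flow.
Path Res→Out (+1); total 1.
Path Res→P→Out (+1); total 2.
Path Res→R→Out (+1); total 3.
Path Res→U→Out (+1); total 4.
Path Res→V→Q→Out (+1); total 5.
No residual Res→Out path; max flow = 5.
Certifying cut of size 5: {Res→Out, Res→P, Res→R, Res→U, Res→V}.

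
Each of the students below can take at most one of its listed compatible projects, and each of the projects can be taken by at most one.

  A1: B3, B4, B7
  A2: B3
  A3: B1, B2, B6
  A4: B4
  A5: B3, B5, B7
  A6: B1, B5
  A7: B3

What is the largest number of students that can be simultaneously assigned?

Unit-capacity flow: source→left, listed edges, right→sink; max matching = max flow.
Augmenting path A1→B3 (+1); matched 1.
Augmenting path A3→B1 (+1); matched 2.
Augmenting path A4→B4 (+1); matched 3.
Augmenting path A5→B5 (+1); matched 4.
Augmenting path A2→B3→A1→B7 (+1); matched 5.
Augmenting path A6→B1→A3→B2 (+1); matched 6.
No augmenting path remains; maximum matching = 6.
König certificate: {A1, A3, A4, A5, A6, B3} is a vertex cover of size 6 (every listed pair touches it), so no matching can be larger.

6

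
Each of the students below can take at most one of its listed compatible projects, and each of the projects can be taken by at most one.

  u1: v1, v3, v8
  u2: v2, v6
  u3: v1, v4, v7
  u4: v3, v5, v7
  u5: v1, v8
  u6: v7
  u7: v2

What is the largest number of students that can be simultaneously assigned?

7

Unit-capacity flow: source→left, listed edges, right→sink; max matching = max flow.
Augmenting path u1→v1 (+1); matched 1.
Augmenting path u2→v2 (+1); matched 2.
Augmenting path u3→v4 (+1); matched 3.
Augmenting path u4→v3 (+1); matched 4.
Augmenting path u5→v8 (+1); matched 5.
Augmenting path u6→v7 (+1); matched 6.
Augmenting path u7→v2→u2→v6 (+1); matched 7.
No augmenting path remains; maximum matching = 7.
König certificate: {u1, u2, u3, u4, u5, u6, u7} is a vertex cover of size 7 (every listed pair touches it), so no matching can be larger.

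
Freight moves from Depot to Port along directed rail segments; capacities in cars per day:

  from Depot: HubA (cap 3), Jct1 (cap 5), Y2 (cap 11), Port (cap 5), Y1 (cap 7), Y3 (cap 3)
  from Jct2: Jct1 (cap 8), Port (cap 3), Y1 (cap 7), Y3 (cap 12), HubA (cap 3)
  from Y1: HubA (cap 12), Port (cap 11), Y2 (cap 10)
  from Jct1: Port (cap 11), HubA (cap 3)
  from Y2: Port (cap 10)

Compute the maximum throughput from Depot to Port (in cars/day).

Augment Depot→Port: bottleneck 5, flow now 5.
Augment Depot→Y1→Port: bottleneck 7, flow now 12.
Augment Depot→Jct1→Port: bottleneck 5, flow now 17.
Augment Depot→Y2→Port: bottleneck 10, flow now 27.
No augmenting path remains; maximum flow = 27.
In the residual graph, reachable from Depot: {Depot, HubA, Y3, Y2}.
Min-cut edges: Depot→Y1 (7), Depot→Jct1 (5), Depot→Port (5), Y2→Port (10); capacity 7 + 5 + 5 + 10 = 27.
This cut is saturated, so no flow can exceed 27.

27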